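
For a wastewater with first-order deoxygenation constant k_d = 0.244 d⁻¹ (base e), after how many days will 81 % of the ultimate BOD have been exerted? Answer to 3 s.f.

t ≈ 6.81 d

y/L₀ = 1 − e^(−k_d t) = 0.81 ⇒ e^(−k_d t) = 0.190
t = −ln(0.190) / 0.244 = 1.661 / 0.244 = 6.806 d.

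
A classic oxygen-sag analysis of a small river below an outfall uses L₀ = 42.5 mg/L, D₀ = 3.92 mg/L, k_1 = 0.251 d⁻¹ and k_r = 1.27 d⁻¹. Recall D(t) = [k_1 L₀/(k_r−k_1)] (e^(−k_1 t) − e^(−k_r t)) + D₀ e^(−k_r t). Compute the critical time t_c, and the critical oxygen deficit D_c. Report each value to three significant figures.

t_c ≈ 1.13 d; D_c ≈ 6.32 mg/L

With k_r/k_1 = 5.060 and 1 − D₀(k_r−k_1)/(k_1 L₀) = 0.6255,
t_c = ln(5.060 × 0.6255) / (1.27 − 0.251) = ln(3.165) / 1.019 = 1.152/1.019 = 1.131 d.
D_c = (k_1/k_r) L₀ e^(−k_1 t_c) = (0.251/1.27) × 42.5 × e^(−0.251×1.131) = 0.1976 × 42.5 × 0.7529 = 6.324 mg/L.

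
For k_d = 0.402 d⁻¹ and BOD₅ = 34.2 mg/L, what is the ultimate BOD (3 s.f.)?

BOD₅ = L₀(1 − e^(−5k_d)) ⇒ L₀ = BOD₅ / (1 − e^(−5×0.402))
= 34.2 / (1 − 0.1340) = 34.2 / 0.8660 = 39.49 mg/L.

L₀ ≈ 39.5 mg/L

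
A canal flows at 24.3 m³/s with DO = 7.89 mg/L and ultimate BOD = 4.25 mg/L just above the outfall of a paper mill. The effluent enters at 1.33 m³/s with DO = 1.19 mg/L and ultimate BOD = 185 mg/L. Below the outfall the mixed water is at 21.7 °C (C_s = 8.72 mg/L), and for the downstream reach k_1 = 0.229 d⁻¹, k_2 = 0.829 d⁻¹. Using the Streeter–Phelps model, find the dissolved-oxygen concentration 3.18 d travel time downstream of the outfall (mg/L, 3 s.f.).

Mixed DO = (24.3×7.89 + 1.33×1.19)/(24.3+1.33) = 193.3/25.63 = 7.542 mg/L.
Mixed L₀ = (24.3×4.25 + 1.33×185)/(25.63) = 349.3/25.63 = 13.63 mg/L.
Initial deficit D₀ = C_s − DO₀ = 8.72 − 7.542 = 1.178 mg/L.
D(3.18) = [0.229×13.63/(0.829−0.229)](e^(−0.229×3.18) − e^(−0.829×3.18)) + 1.178 e^(−0.829×3.18)
= 5.202 × (0.4828 − 0.07163) + 1.178 × 0.07163 = 2.223 mg/L.
DO = 8.72 − 2.223 = 6.497 mg/L.

DO ≈ 6.50 mg/L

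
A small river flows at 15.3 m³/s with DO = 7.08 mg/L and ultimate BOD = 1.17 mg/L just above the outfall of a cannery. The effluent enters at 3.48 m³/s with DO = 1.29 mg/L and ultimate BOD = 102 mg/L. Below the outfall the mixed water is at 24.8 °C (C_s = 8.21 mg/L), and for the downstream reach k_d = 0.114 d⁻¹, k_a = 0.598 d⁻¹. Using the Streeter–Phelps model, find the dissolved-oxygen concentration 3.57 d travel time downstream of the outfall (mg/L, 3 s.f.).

Mixed DO = (15.3×7.08 + 3.48×1.29)/(15.3+3.48) = 112.8/18.78 = 6.007 mg/L.
Mixed L₀ = (15.3×1.17 + 3.48×102)/(18.78) = 372.9/18.78 = 19.85 mg/L.
Initial deficit D₀ = C_s − DO₀ = 8.21 − 6.007 = 2.203 mg/L.
D(3.57) = [0.114×19.85/(0.598−0.114)](e^(−0.114×3.57) − e^(−0.598×3.57)) + 2.203 e^(−0.598×3.57)
= 4.676 × (0.6657 − 0.1183) + 2.203 × 0.1183 = 2.820 mg/L.
DO = 8.21 − 2.820 = 5.390 mg/L.

DO ≈ 5.39 mg/L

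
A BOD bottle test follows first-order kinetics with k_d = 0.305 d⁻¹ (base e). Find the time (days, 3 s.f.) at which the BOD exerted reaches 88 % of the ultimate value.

y/L₀ = 1 − e^(−k_d t) = 0.88 ⇒ e^(−k_d t) = 0.120
t = −ln(0.120) / 0.305 = 2.120 / 0.305 = 6.952 d.

t ≈ 6.95 d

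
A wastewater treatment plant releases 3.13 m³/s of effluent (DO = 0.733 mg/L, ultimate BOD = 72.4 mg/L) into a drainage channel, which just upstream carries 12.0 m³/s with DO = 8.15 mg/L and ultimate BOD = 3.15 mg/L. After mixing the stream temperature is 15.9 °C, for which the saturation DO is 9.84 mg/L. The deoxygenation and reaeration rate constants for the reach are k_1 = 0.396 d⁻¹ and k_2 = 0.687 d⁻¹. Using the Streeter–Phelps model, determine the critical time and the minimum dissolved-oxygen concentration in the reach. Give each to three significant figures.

t_c ≈ 1.39 d; minimum DO ≈ 4.04 mg/L

Mixed DO = (12.0×8.15 + 3.13×0.733)/(12.0+3.13) = 100.1/15.13 = 6.616 mg/L.
Mixed L₀ = (12.0×3.15 + 3.13×72.4)/(15.13) = 264.4/15.13 = 17.48 mg/L.
Initial deficit D₀ = C_s − DO₀ = 9.84 − 6.616 = 3.224 mg/L.
t_c = (1/0.2910) ln[(0.687/0.396)(1 − 3.224×0.2910/(0.396×17.48))] = 3.436 × ln(1.500) = 1.393 d.
D_c = (0.396/0.687) × 17.48 × e^(−0.396×1.393) = 0.5764 × 17.48 × 0.5761 = 5.804 mg/L.
Minimum DO = 9.84 − 5.804 = 4.036 mg/L.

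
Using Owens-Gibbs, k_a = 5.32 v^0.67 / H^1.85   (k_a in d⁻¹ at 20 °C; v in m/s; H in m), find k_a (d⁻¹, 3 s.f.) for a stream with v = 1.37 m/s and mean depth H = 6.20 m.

k_a ≈ 0.225 d⁻¹

k_a = 5.32 × 1.37^0.67 / 6.20^1.85 = 5.32 × 1.235 / 29.24 = 0.2247 d⁻¹.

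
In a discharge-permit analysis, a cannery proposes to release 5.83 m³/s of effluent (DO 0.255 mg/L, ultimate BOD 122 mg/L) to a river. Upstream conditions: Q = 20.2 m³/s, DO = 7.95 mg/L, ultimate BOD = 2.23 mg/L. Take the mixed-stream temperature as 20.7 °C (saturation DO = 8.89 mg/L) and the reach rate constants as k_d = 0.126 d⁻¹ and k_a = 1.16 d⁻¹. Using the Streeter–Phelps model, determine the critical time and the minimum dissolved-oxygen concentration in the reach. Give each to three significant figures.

t_c ≈ 0.797 d; minimum DO ≈ 6.04 mg/L

Mixed DO = (20.2×7.95 + 5.83×0.255)/(20.2+5.83) = 162.1/26.03 = 6.227 mg/L.
Mixed L₀ = (20.2×2.23 + 5.83×122)/(26.03) = 756.3/26.03 = 29.06 mg/L.
Initial deficit D₀ = C_s − DO₀ = 8.89 − 6.227 = 2.663 mg/L.
t_c = (1/1.034) ln[(1.16/0.126)(1 − 2.663×1.034/(0.126×29.06))] = 0.9671 × ln(2.281) = 0.7974 d.
D_c = (0.126/1.16) × 29.06 × e^(−0.126×0.7974) = 0.1086 × 29.06 × 0.9044 = 2.854 mg/L.
Minimum DO = 8.89 − 2.854 = 6.036 mg/L.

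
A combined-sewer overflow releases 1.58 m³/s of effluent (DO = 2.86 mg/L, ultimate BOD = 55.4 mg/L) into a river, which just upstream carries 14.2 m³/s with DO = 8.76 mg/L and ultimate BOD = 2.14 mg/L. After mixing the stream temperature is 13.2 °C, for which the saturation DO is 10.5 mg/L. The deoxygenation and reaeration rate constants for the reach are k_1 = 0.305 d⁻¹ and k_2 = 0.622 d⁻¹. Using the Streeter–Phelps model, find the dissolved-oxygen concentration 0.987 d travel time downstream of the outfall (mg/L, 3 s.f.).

Mixed DO = (14.2×8.76 + 1.58×2.86)/(14.2+1.58) = 128.9/15.78 = 8.169 mg/L.
Mixed L₀ = (14.2×2.14 + 1.58×55.4)/(15.78) = 117.9/15.78 = 7.473 mg/L.
Initial deficit D₀ = C_s − DO₀ = 10.5 − 8.169 = 2.331 mg/L.
D(0.987) = [0.305×7.473/(0.622−0.305)](e^(−0.305×0.987) − e^(−0.622×0.987)) + 2.331 e^(−0.622×0.987)
= 7.190 × (0.7401 − 0.5412) + 2.331 × 0.5412 = 2.691 mg/L.
DO = 10.5 − 2.691 = 7.809 mg/L.

DO ≈ 7.81 mg/L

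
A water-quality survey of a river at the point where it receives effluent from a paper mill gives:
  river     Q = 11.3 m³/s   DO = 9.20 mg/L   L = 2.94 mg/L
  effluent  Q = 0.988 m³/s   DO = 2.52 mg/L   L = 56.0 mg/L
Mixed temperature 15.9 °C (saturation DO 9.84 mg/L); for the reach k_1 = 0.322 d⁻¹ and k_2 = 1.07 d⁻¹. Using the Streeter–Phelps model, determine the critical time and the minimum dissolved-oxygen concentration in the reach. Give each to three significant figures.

Mixed DO = (11.3×9.20 + 0.988×2.52)/(11.3+0.988) = 106.4/12.29 = 8.663 mg/L.
Mixed L₀ = (11.3×2.94 + 0.988×56.0)/(12.29) = 88.55/12.29 = 7.206 mg/L.
Initial deficit D₀ = C_s − DO₀ = 9.84 − 8.663 = 1.177 mg/L.
t_c = (1/0.7480) ln[(1.07/0.322)(1 − 1.177×0.7480/(0.322×7.206))] = 1.337 × ln(2.062) = 0.9675 d.
D_c = (0.322/1.07) × 7.206 × e^(−0.322×0.9675) = 0.3009 × 7.206 × 0.7323 = 1.588 mg/L.
Minimum DO = 9.84 − 1.588 = 8.252 mg/L.

t_c ≈ 0.968 d; minimum DO ≈ 8.25 mg/L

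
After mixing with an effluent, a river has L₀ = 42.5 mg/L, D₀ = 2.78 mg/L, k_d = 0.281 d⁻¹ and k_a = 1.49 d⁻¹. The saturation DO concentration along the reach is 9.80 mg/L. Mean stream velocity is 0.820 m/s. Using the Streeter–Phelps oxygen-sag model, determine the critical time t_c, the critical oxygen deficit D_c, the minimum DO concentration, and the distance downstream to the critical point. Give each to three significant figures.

With k_a/k_d = 5.302 and 1 − D₀(k_a−k_d)/(k_d L₀) = 0.7186,
t_c = ln(5.302 × 0.7186) / (1.49 − 0.281) = ln(3.810) / 1.209 = 1.338/1.209 = 1.106 d.
L(t_c) = L₀ e^(−k_d t_c) = 42.5 × 0.7328 = 31.14 mg/L, and at the critical point k_a D_c = k_d L, so D_c = (0.281/1.49) × 31.14 = 5.873 mg/L.
Minimum DO = C_s − D_c = 9.80 − 5.873 = 3.927 mg/L.
x_c = v t_c = 0.820 m/s × 1.106 d × 86400 s/d = 78390 m ≈ 78.4 km.

t_c ≈ 1.11 d; D_c ≈ 5.87 mg/L; min DO ≈ 3.93 mg/L; x_c ≈ 78.4 km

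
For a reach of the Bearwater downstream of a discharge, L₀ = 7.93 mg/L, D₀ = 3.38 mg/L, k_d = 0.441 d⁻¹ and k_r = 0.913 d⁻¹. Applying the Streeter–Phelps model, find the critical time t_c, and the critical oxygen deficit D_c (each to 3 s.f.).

t_c = [1/(k_r−k_d)] ln[(k_r/k_d)(1 − D₀(k_r−k_d)/(k_d L₀))]
= [1/(0.913−0.441)] ln[(0.913/0.441)(1 − 3.38×0.4720/(0.441×7.93))]
= (1/0.4720) ln[2.070 × 0.5438] = 2.119 × ln(1.126) = 2.119 × 0.1185 = 0.2511 d.
L(t_c) = L₀ e^(−k_d t_c) = 7.93 × 0.8952 = 7.099 mg/L, and at the critical point k_r D_c = k_d L, so D_c = (0.441/0.913) × 7.099 = 3.429 mg/L.

t_c ≈ 0.251 d; D_c ≈ 3.43 mg/L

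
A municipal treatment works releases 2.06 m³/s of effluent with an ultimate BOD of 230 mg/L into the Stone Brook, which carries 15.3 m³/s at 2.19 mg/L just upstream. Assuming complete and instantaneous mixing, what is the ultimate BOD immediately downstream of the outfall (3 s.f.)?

29.2 mg/L

Flow-weighted mixing: C = (Q_r C_r + Q_w C_w)/(Q_r + Q_w)
= (15.3×2.19 + 2.06×230)/(15.3 + 2.06) = 507.3/17.36 = 29.22 mg/L.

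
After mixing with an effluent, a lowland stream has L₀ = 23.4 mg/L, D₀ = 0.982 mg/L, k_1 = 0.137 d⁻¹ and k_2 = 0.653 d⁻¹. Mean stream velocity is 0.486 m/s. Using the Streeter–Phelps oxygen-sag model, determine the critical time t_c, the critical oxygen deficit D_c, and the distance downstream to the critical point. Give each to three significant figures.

At the critical point dD/dt = 0, so k_1 L₀ e^(−k_1 t) = k_2 D. Substituting D(t) from the Streeter–Phelps equation and solving for t gives
t_c = ln[(k_2/k_1)(1 − D₀(k_2−k_1)/(k_1 L₀))] / (k_2−k_1).
Here k_2−k_1 = 0.5160 d⁻¹ and 1 − D₀(k_2−k_1)/(k_1 L₀) = 1 − 0.982×0.5160/(0.137×23.4) = 0.8419, so
t_c = ln(4.766 × 0.8419) / 0.5160 = 1.390 / 0.5160 = 2.693 d.
L(t_c) = L₀ e^(−k_1 t_c) = 23.4 × 0.6915 = 16.18 mg/L, and at the critical point k_2 D_c = k_1 L, so D_c = (0.137/0.653) × 16.18 = 3.395 mg/L.
x_c = v t_c = 0.486 m/s × 2.693 d × 86400 s/d = 113100 m ≈ 113 km.

t_c ≈ 2.69 d; D_c ≈ 3.39 mg/L; x_c ≈ 113 km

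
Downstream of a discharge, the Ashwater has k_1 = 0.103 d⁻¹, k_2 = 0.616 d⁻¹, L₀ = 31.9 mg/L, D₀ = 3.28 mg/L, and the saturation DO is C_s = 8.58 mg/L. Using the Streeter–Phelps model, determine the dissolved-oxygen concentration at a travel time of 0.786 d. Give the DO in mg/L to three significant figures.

DO ≈ 4.60 mg/L

k_1 L₀/(k_2−k_1) = 0.103×31.9/(0.616−0.103) = 3.286/0.5130 = 6.405 mg/L.
e^(−k_1 t) = e^(−0.103×0.7860) = 0.9222; e^(−k_2 t) = e^(−0.616×0.7860) = 0.6162.
D = 6.405 × (0.9222 − 0.6162) + 3.28 × 0.6162 = 1.960 + 2.021 = 3.981 mg/L.
DO = C_s − D = 8.58 − 3.981 = 4.599 mg/L.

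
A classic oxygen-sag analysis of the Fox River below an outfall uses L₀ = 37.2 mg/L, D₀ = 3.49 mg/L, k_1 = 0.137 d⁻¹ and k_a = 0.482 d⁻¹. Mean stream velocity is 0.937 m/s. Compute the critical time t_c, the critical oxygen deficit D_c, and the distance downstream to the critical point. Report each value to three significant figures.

t_c ≈ 2.87 d; D_c ≈ 7.14 mg/L; x_c ≈ 232 km

At the critical point dD/dt = 0, so k_1 L₀ e^(−k_1 t) = k_a D. Substituting D(t) from the Streeter–Phelps equation and solving for t gives
t_c = ln[(k_a/k_1)(1 − D₀(k_a−k_1)/(k_1 L₀))] / (k_a−k_1).
Here k_a−k_1 = 0.3450 d⁻¹ and 1 − D₀(k_a−k_1)/(k_1 L₀) = 1 − 3.49×0.3450/(0.137×37.2) = 0.7637, so
t_c = ln(3.518 × 0.7637) / 0.3450 = 0.9884 / 0.3450 = 2.865 d.
D_c = (k_1/k_a) L₀ e^(−k_1 t_c) = (0.137/0.482) × 37.2 × e^(−0.137×2.865) = 0.2842 × 37.2 × 0.6754 = 7.141 mg/L.
x_c = v t_c = 0.937 m/s × 2.865 d × 86400 s/d = 231900 m ≈ 232 km.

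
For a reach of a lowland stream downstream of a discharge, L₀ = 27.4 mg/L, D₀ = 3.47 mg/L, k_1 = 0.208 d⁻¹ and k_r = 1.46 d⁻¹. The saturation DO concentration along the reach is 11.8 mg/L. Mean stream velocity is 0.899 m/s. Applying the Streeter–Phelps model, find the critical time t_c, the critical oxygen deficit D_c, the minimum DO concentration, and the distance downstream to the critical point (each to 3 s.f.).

t_c = [1/(k_r−k_1)] ln[(k_r/k_1)(1 − D₀(k_r−k_1)/(k_1 L₀))]
= [1/(1.46−0.208)] ln[(1.46/0.208)(1 − 3.47×1.252/(0.208×27.4))]
= (1/1.252) ln[7.019 × 0.2377] = 0.7987 × ln(1.669) = 0.7987 × 0.5120 = 0.4089 d.
L(t_c) = L₀ e^(−k_1 t_c) = 27.4 × 0.9185 = 25.17 mg/L, and at the critical point k_r D_c = k_1 L, so D_c = (0.208/1.46) × 25.17 = 3.585 mg/L.
Minimum DO = C_s − D_c = 11.8 − 3.585 = 8.215 mg/L.
x_c = v t_c = 0.899 m/s × 0.4089 d × 86400 s/d = 31760 m ≈ 31.8 km.

t_c ≈ 0.409 d; D_c ≈ 3.59 mg/L; min DO ≈ 8.21 mg/L; x_c ≈ 31.8 km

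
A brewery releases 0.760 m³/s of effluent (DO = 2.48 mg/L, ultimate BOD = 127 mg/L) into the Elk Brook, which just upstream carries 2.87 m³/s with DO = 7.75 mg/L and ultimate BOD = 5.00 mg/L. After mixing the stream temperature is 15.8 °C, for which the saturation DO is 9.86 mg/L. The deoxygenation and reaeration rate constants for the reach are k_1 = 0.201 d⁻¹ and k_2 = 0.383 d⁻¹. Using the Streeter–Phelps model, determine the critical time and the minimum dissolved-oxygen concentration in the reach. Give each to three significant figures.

t_c ≈ 2.99 d; minimum DO ≈ 1.08 mg/L

Mixed DO = (2.87×7.75 + 0.760×2.48)/(2.87+0.760) = 24.13/3.630 = 6.647 mg/L.
Mixed L₀ = (2.87×5.00 + 0.760×127)/(3.630) = 110.9/3.630 = 30.54 mg/L.
Initial deficit D₀ = C_s − DO₀ = 9.86 − 6.647 = 3.213 mg/L.
t_c = (1/0.1820) ln[(0.383/0.201)(1 − 3.213×0.1820/(0.201×30.54))] = 5.495 × ln(1.724) = 2.992 d.
D_c = (0.201/0.383) × 30.54 × e^(−0.201×2.992) = 0.5248 × 30.54 × 0.5480 = 8.784 mg/L.
Minimum DO = 9.86 − 8.784 = 1.076 mg/L.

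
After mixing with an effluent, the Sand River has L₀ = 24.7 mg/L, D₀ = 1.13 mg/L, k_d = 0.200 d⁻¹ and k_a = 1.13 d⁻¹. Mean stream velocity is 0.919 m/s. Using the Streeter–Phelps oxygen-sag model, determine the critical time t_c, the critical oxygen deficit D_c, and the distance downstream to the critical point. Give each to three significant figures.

t_c ≈ 1.60 d; D_c ≈ 3.17 mg/L; x_c ≈ 127 km

t_c = [1/(k_a−k_d)] ln[(k_a/k_d)(1 − D₀(k_a−k_d)/(k_d L₀))]
= [1/(1.13−0.200)] ln[(1.13/0.200)(1 − 1.13×0.9300/(0.200×24.7))]
= (1/0.9300) ln[5.650 × 0.7873] = 1.075 × ln(4.448) = 1.075 × 1.492 = 1.605 d.
D_c = (k_d/k_a) L₀ e^(−k_d t_c) = (0.200/1.13) × 24.7 × e^(−0.200×1.605) = 0.1770 × 24.7 × 0.7255 = 3.171 mg/L.
x_c = v t_c = 0.919 m/s × 1.605 d × 86400 s/d = 127400 m ≈ 127 km.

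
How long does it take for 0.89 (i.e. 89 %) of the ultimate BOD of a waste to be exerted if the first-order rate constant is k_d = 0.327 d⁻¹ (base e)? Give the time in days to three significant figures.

y/L₀ = 1 − e^(−k_d t) = 0.89 ⇒ e^(−k_d t) = 0.110
t = −ln(0.110) / 0.327 = 2.207 / 0.327 = 6.750 d.

t ≈ 6.75 d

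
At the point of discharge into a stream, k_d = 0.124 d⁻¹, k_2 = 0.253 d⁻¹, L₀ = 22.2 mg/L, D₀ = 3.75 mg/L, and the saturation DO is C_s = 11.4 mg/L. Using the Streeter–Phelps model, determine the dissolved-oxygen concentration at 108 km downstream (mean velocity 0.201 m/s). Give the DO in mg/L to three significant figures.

DO ≈ 5.18 mg/L

Travel time t = x/v = 108 km / (0.201 m/s) = 108000 m / 0.201 m/s = 537300 s = 6.219 d.
k_d L₀/(k_2−k_d) = 0.124×22.2/(0.253−0.124) = 2.753/0.1290 = 21.34 mg/L.
e^(−k_d t) = e^(−0.124×6.219) = 0.4625; e^(−k_2 t) = e^(−0.253×6.219) = 0.2073.
D = 21.34 × (0.4625 − 0.2073) + 3.75 × 0.2073 = 5.445 + 0.7775 = 6.222 mg/L.
DO = C_s − D = 11.4 − 6.222 = 5.178 mg/L.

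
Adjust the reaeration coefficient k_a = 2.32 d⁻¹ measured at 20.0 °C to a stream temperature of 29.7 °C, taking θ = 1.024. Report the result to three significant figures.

k_a(T₂) = k_a(T₁) · θ^(T₂−T₁) = 2.32 × 1.024^(29.7−20.0)
= 2.32 × 1.024^9.70 = 2.32 × 1.259 = 2.920 d⁻¹.

k_a ≈ 2.92 d⁻¹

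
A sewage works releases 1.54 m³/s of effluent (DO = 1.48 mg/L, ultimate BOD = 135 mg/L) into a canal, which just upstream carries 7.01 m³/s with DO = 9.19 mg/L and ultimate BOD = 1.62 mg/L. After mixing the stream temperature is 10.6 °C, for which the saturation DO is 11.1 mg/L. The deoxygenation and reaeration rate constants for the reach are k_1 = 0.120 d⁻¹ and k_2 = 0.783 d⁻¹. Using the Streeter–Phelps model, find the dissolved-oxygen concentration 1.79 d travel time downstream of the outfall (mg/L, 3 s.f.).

DO ≈ 7.69 mg/L

Mixed DO = (7.01×9.19 + 1.54×1.48)/(7.01+1.54) = 66.70/8.550 = 7.801 mg/L.
Mixed L₀ = (7.01×1.62 + 1.54×135)/(8.550) = 219.3/8.550 = 25.64 mg/L.
Initial deficit D₀ = C_s − DO₀ = 11.1 − 7.801 = 3.299 mg/L.
D(1.79) = [0.120×25.64/(0.783−0.120)](e^(−0.120×1.79) − e^(−0.783×1.79)) + 3.299 e^(−0.783×1.79)
= 4.641 × (0.8067 − 0.2462) + 3.299 × 0.2462 = 3.414 mg/L.
DO = 11.1 − 3.414 = 7.686 mg/L.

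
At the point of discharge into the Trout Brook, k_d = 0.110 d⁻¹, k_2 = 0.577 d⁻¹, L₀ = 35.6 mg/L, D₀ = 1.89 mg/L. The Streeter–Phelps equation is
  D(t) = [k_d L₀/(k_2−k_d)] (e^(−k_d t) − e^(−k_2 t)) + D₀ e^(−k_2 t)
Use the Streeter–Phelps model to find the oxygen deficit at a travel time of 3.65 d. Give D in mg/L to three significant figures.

D ≈ 4.82 mg/L

k_d L₀/(k_2−k_d) = 0.110×35.6/(0.577−0.110) = 3.916/0.4670 = 8.385 mg/L.
e^(−k_d t) = e^(−0.110×3.650) = 0.6693; e^(−k_2 t) = e^(−0.577×3.650) = 0.1217.
D = 8.385 × (0.6693 − 0.1217) + 1.89 × 0.1217 = 4.592 + 0.2300 = 4.822 mg/L.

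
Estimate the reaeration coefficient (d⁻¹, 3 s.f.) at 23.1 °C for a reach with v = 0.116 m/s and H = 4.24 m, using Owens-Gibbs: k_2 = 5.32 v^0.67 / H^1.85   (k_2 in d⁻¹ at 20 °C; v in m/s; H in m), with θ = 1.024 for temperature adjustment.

k_2(20) = 5.32 × 0.116^0.67 / 4.24^1.85 = 5.32 × 0.2361 / 14.48 = 0.08679 d⁻¹.
k_2(23.1) = 0.08679 × 1.024^(23.1−20) = 0.08679 × 1.076 = 0.09341 d⁻¹.

k_2 ≈ 0.0934 d⁻¹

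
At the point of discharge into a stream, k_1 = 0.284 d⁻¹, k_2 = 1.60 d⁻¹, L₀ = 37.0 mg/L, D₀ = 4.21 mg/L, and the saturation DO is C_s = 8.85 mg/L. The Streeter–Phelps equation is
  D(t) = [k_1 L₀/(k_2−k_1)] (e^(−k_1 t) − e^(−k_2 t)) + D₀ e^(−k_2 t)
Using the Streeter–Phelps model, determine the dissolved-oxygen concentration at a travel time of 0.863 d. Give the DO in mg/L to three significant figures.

DO ≈ 3.55 mg/L

k_1 L₀/(k_2−k_1) = 0.284×37.0/(1.60−0.284) = 10.51/1.316 = 7.985 mg/L.
e^(−k_1 t) = e^(−0.284×0.8630) = 0.7826; e^(−k_2 t) = e^(−1.60×0.8630) = 0.2514.
D = 7.985 × (0.7826 − 0.2514) + 4.21 × 0.2514 = 4.242 + 1.058 = 5.300 mg/L.
DO = C_s − D = 8.85 − 5.300 = 3.550 mg/L.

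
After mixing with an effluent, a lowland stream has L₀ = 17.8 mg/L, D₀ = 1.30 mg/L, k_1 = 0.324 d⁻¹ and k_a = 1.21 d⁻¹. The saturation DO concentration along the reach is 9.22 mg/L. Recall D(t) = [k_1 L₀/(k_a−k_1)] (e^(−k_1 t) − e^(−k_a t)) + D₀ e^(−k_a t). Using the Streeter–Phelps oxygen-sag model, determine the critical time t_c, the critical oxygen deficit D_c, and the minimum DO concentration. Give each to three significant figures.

With k_a/k_1 = 3.735 and 1 − D₀(k_a−k_1)/(k_1 L₀) = 0.8003,
t_c = ln(3.735 × 0.8003) / (1.21 − 0.324) = ln(2.989) / 0.8860 = 1.095/0.8860 = 1.236 d.
L(t_c) = L₀ e^(−k_1 t_c) = 17.8 × 0.6701 = 11.93 mg/L, and at the critical point k_a D_c = k_1 L, so D_c = (0.324/1.21) × 11.93 = 3.194 mg/L.
Minimum DO = C_s − D_c = 9.22 − 3.194 = 6.026 mg/L.

t_c ≈ 1.24 d; D_c ≈ 3.19 mg/L; min DO ≈ 6.03 mg/L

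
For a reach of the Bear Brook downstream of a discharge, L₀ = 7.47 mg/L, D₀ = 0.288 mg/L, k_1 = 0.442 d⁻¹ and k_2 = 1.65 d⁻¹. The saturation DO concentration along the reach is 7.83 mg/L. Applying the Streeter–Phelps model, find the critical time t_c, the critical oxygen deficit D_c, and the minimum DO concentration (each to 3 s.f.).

t_c ≈ 0.998 d; D_c ≈ 1.29 mg/L; min DO ≈ 6.54 mg/L

With k_2/k_1 = 3.733 and 1 − D₀(k_2−k_1)/(k_1 L₀) = 0.8946,
t_c = ln(3.733 × 0.8946) / (1.65 − 0.442) = ln(3.340) / 1.208 = 1.206/1.208 = 0.9982 d.
D_c = (k_1/k_2) L₀ e^(−k_1 t_c) = (0.442/1.65) × 7.47 × e^(−0.442×0.9982) = 0.2679 × 7.47 × 0.6432 = 1.287 mg/L.
Minimum DO = C_s − D_c = 7.83 − 1.287 = 6.543 mg/L.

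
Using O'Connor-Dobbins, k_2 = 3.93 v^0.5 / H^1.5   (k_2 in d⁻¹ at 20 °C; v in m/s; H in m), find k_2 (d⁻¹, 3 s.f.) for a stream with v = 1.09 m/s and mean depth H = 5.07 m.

k_2 ≈ 0.359 d⁻¹

k_2 = 3.93 × 1.09^0.5 / 5.07^1.5 = 3.93 × 1.044 / 11.42 = 0.3594 d⁻¹.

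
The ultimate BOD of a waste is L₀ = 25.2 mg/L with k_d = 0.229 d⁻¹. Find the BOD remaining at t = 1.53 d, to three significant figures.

L ≈ 17.8 mg/L

L_t = L₀ e^(−k_d t) = 25.2 × e^(−0.229×1.53) = 25.2 × 0.7044 = 17.75 mg/L.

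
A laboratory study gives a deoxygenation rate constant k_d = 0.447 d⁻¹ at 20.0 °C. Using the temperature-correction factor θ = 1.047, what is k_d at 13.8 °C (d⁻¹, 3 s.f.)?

k_d ≈ 0.336 d⁻¹

k_d(T₂) = k_d(T₁) · θ^(T₂−T₁) = 0.447 × 1.047^(13.8−20.0)
= 0.447 × 1.047^-6.20 = 0.447 × 0.7522 = 0.3362 d⁻¹.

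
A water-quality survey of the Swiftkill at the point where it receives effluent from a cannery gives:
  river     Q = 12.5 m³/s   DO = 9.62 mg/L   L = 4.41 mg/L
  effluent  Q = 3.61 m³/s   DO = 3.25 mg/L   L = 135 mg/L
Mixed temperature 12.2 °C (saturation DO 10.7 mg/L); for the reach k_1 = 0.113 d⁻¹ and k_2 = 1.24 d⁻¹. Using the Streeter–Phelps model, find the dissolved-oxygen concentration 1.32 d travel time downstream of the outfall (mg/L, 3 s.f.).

DO ≈ 7.96 mg/L

Mixed DO = (12.5×9.62 + 3.61×3.25)/(12.5+3.61) = 132.0/16.11 = 8.193 mg/L.
Mixed L₀ = (12.5×4.41 + 3.61×135)/(16.11) = 542.5/16.11 = 33.67 mg/L.
Initial deficit D₀ = C_s − DO₀ = 10.7 − 8.193 = 2.507 mg/L.
D(1.32) = [0.113×33.67/(1.24−0.113)](e^(−0.113×1.32) − e^(−1.24×1.32)) + 2.507 e^(−1.24×1.32)
= 3.376 × (0.8614 − 0.1946) + 2.507 × 0.1946 = 2.739 mg/L.
DO = 10.7 − 2.739 = 7.961 mg/L.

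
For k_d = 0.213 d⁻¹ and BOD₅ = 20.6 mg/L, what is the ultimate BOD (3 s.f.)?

L₀ ≈ 31.4 mg/L

BOD₅ = L₀(1 − e^(−5k_d)) ⇒ L₀ = BOD₅ / (1 − e^(−5×0.213))
= 20.6 / (1 − 0.3447) = 20.6 / 0.6553 = 31.44 mg/L.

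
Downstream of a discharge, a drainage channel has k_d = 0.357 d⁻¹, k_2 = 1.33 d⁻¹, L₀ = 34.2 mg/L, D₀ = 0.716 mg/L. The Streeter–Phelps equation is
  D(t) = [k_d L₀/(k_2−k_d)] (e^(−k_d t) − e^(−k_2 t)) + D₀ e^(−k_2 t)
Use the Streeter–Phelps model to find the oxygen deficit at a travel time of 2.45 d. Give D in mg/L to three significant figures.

k_d L₀/(k_2−k_d) = 0.357×34.2/(1.33−0.357) = 12.21/0.9730 = 12.55 mg/L.
e^(−k_d t) = e^(−0.357×2.450) = 0.4170; e^(−k_2 t) = e^(−1.33×2.450) = 0.03845.
D = 12.55 × (0.4170 − 0.03845) + 0.716 × 0.03845 = 4.750 + 0.02753 = 4.778 mg/L.

D ≈ 4.78 mg/L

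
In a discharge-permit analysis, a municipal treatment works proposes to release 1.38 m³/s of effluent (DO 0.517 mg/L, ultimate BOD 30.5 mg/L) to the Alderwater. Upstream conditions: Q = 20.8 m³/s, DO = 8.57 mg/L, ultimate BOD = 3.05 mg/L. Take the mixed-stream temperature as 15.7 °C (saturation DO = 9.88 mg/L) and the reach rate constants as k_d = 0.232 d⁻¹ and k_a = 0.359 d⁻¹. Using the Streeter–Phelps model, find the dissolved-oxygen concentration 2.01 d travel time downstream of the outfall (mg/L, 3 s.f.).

DO ≈ 7.77 mg/L

Mixed DO = (20.8×8.57 + 1.38×0.517)/(20.8+1.38) = 179.0/22.18 = 8.069 mg/L.
Mixed L₀ = (20.8×3.05 + 1.38×30.5)/(22.18) = 105.5/22.18 = 4.758 mg/L.
Initial deficit D₀ = C_s − DO₀ = 9.88 − 8.069 = 1.811 mg/L.
D(2.01) = [0.232×4.758/(0.359−0.232)](e^(−0.232×2.01) − e^(−0.359×2.01)) + 1.811 e^(−0.359×2.01)
= 8.692 × (0.6273 − 0.4860) + 1.811 × 0.4860 = 2.108 mg/L.
DO = 9.88 − 2.108 = 7.772 mg/L.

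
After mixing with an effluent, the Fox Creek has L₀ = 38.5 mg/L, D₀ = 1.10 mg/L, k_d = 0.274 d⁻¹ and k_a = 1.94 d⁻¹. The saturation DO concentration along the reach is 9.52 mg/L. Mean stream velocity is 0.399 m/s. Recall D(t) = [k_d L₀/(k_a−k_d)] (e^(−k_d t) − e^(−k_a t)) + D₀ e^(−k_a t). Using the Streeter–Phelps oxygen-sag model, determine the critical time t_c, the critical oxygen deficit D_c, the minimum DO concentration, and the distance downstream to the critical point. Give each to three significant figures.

At the critical point dD/dt = 0, so k_d L₀ e^(−k_d t) = k_a D. Substituting D(t) from the Streeter–Phelps equation and solving for t gives
t_c = ln[(k_a/k_d)(1 − D₀(k_a−k_d)/(k_d L₀))] / (k_a−k_d).
Here k_a−k_d = 1.666 d⁻¹ and 1 − D₀(k_a−k_d)/(k_d L₀) = 1 − 1.10×1.666/(0.274×38.5) = 0.8263, so
t_c = ln(7.080 × 0.8263) / 1.666 = 1.766 / 1.666 = 1.060 d.
L(t_c) = L₀ e^(−k_d t_c) = 38.5 × 0.7479 = 28.79 mg/L, and at the critical point k_a D_c = k_d L, so D_c = (0.274/1.94) × 28.79 = 4.067 mg/L.
Minimum DO = C_s − D_c = 9.52 − 4.067 = 5.453 mg/L.
x_c = v t_c = 0.399 m/s × 1.060 d × 86400 s/d = 36550 m ≈ 36.6 km.

t_c ≈ 1.06 d; D_c ≈ 4.07 mg/L; min DO ≈ 5.45 mg/L; x_c ≈ 36.6 km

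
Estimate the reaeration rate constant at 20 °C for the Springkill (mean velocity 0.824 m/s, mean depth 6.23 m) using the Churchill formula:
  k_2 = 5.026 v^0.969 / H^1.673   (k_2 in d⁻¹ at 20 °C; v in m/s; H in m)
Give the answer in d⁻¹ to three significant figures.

k_2 = 5.026 × 0.824^0.969 / 6.23^1.673 = 5.026 × 0.8290 / 21.34 = 0.1952 d⁻¹.

k_2 ≈ 0.195 d⁻¹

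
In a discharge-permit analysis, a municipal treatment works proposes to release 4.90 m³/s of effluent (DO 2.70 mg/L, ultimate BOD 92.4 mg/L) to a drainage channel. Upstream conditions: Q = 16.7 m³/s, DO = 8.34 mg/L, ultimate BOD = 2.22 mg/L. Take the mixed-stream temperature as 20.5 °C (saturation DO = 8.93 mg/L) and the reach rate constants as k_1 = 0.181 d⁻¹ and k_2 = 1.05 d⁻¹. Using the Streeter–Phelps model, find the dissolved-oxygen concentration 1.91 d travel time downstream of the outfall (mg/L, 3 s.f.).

Mixed DO = (16.7×8.34 + 4.90×2.70)/(16.7+4.90) = 152.5/21.60 = 7.061 mg/L.
Mixed L₀ = (16.7×2.22 + 4.90×92.4)/(21.60) = 489.8/21.60 = 22.68 mg/L.
Initial deficit D₀ = C_s − DO₀ = 8.93 − 7.061 = 1.869 mg/L.
D(1.91) = [0.181×22.68/(1.05−0.181)](e^(−0.181×1.91) − e^(−1.05×1.91)) + 1.869 e^(−1.05×1.91)
= 4.723 × (0.7077 − 0.1346) + 1.869 × 0.1346 = 2.959 mg/L.
DO = 8.93 − 2.959 = 5.971 mg/L.

DO ≈ 5.97 mg/L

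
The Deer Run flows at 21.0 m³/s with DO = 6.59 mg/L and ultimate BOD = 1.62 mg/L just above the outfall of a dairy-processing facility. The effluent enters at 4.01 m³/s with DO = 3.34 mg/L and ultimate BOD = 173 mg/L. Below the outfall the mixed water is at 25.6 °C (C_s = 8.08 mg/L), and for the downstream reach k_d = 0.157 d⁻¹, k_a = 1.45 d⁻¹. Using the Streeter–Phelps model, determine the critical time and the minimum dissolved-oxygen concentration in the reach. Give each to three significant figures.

t_c ≈ 1.07 d; minimum DO ≈ 5.42 mg/L

Mixed DO = (21.0×6.59 + 4.01×3.34)/(21.0+4.01) = 151.8/25.01 = 6.069 mg/L.
Mixed L₀ = (21.0×1.62 + 4.01×173)/(25.01) = 727.8/25.01 = 29.10 mg/L.
Initial deficit D₀ = C_s − DO₀ = 8.08 − 6.069 = 2.011 mg/L.
t_c = (1/1.293) ln[(1.45/0.157)(1 − 2.011×1.293/(0.157×29.10))] = 0.7734 × ln(3.979) = 1.068 d.
D_c = (0.157/1.45) × 29.10 × e^(−0.157×1.068) = 0.1083 × 29.10 × 0.8456 = 2.664 mg/L.
Minimum DO = 8.08 − 2.664 = 5.416 mg/L.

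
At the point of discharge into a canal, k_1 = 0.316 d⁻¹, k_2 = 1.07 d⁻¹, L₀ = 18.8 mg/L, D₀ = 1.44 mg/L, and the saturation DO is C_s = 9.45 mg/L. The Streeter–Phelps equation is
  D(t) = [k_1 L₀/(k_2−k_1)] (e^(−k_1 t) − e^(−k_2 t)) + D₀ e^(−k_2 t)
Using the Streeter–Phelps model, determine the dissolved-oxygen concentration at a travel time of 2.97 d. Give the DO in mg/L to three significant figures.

DO ≈ 6.64 mg/L

k_1 L₀/(k_2−k_1) = 0.316×18.8/(1.07−0.316) = 5.941/0.7540 = 7.879 mg/L.
e^(−k_1 t) = e^(−0.316×2.970) = 0.3912; e^(−k_2 t) = e^(−1.07×2.970) = 0.04167.
D = 7.879 × (0.3912 − 0.04167) + 1.44 × 0.04167 = 2.754 + 0.06001 = 2.814 mg/L.
DO = C_s − D = 9.45 − 2.814 = 6.636 mg/L.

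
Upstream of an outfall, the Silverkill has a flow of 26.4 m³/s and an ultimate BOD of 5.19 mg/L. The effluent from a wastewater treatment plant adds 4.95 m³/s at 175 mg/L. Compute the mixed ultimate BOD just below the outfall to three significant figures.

Flow-weighted mixing: C = (Q_r C_r + Q_w C_w)/(Q_r + Q_w)
= (26.4×5.19 + 4.95×175)/(26.4 + 4.95) = 1003/31.35 = 32.00 mg/L.

32.0 mg/L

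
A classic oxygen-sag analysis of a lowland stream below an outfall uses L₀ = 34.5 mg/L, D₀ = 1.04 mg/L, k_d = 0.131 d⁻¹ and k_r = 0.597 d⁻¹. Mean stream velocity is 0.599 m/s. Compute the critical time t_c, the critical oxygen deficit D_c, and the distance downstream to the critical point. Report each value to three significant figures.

t_c ≈ 3.01 d; D_c ≈ 5.10 mg/L; x_c ≈ 156 km

At the critical point dD/dt = 0, so k_d L₀ e^(−k_d t) = k_r D. Substituting D(t) from the Streeter–Phelps equation and solving for t gives
t_c = ln[(k_r/k_d)(1 − D₀(k_r−k_d)/(k_d L₀))] / (k_r−k_d).
Here k_r−k_d = 0.4660 d⁻¹ and 1 − D₀(k_r−k_d)/(k_d L₀) = 1 − 1.04×0.4660/(0.131×34.5) = 0.8928, so
t_c = ln(4.557 × 0.8928) / 0.4660 = 1.403 / 0.4660 = 3.011 d.
L(t_c) = L₀ e^(−k_d t_c) = 34.5 × 0.6740 = 23.25 mg/L, and at the critical point k_r D_c = k_d L, so D_c = (0.131/0.597) × 23.25 = 5.103 mg/L.
x_c = v t_c = 0.599 m/s × 3.011 d × 86400 s/d = 155800 m ≈ 156 km.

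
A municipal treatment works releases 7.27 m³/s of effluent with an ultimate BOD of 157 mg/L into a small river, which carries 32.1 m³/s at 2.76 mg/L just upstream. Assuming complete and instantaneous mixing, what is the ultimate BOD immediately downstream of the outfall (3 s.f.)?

31.2 mg/L

Flow-weighted mixing: C = (Q_r C_r + Q_w C_w)/(Q_r + Q_w)
= (32.1×2.76 + 7.27×157)/(32.1 + 7.27) = 1230/39.37 = 31.24 mg/L.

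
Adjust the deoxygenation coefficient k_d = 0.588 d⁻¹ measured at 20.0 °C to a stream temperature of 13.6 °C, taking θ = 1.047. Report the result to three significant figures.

k_d(T₂) = k_d(T₁) · θ^(T₂−T₁) = 0.588 × 1.047^(13.6−20.0)
= 0.588 × 1.047^-6.40 = 0.588 × 0.7453 = 0.4382 d⁻¹.

k_d ≈ 0.438 d⁻¹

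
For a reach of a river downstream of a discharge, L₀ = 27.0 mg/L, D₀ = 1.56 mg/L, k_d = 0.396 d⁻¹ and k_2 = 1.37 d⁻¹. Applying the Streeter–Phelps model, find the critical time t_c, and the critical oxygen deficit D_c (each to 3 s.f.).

t_c ≈ 1.12 d; D_c ≈ 5.01 mg/L

With k_2/k_d = 3.460 and 1 − D₀(k_2−k_d)/(k_d L₀) = 0.8579,
t_c = ln(3.460 × 0.8579) / (1.37 − 0.396) = ln(2.968) / 0.9740 = 1.088/0.9740 = 1.117 d.
L(t_c) = L₀ e^(−k_d t_c) = 27.0 × 0.6426 = 17.35 mg/L, and at the critical point k_2 D_c = k_d L, so D_c = (0.396/1.37) × 17.35 = 5.015 mg/L.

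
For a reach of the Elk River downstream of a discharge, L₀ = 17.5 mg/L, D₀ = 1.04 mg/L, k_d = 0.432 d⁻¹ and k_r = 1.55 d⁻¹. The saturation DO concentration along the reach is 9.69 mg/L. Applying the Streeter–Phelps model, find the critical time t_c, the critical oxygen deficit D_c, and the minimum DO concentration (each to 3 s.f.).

t_c = [1/(k_r−k_d)] ln[(k_r/k_d)(1 − D₀(k_r−k_d)/(k_d L₀))]
= [1/(1.55−0.432)] ln[(1.55/0.432)(1 − 1.04×1.118/(0.432×17.5))]
= (1/1.118) ln[3.588 × 0.8462] = 0.8945 × ln(3.036) = 0.8945 × 1.111 = 0.9934 d.
L(t_c) = L₀ e^(−k_d t_c) = 17.5 × 0.6511 = 11.39 mg/L, and at the critical point k_r D_c = k_d L, so D_c = (0.432/1.55) × 11.39 = 3.176 mg/L.
Minimum DO = C_s − D_c = 9.69 − 3.176 = 6.514 mg/L.

t_c ≈ 0.993 d; D_c ≈ 3.18 mg/L; min DO ≈ 6.51 mg/L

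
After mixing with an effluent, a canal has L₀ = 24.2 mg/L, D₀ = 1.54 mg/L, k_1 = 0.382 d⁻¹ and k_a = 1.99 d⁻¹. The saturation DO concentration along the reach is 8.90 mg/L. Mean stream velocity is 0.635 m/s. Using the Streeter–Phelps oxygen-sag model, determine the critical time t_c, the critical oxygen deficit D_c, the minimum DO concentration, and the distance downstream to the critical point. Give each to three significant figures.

t_c = [1/(k_a−k_1)] ln[(k_a/k_1)(1 − D₀(k_a−k_1)/(k_1 L₀))]
= [1/(1.99−0.382)] ln[(1.99/0.382)(1 − 1.54×1.608/(0.382×24.2))]
= (1/1.608) ln[5.209 × 0.7321] = 0.6219 × ln(3.814) = 0.6219 × 1.339 = 0.8325 d.
L(t_c) = L₀ e^(−k_1 t_c) = 24.2 × 0.7276 = 17.61 mg/L, and at the critical point k_a D_c = k_1 L, so D_c = (0.382/1.99) × 17.61 = 3.380 mg/L.
Minimum DO = C_s − D_c = 8.90 − 3.380 = 5.520 mg/L.
x_c = v t_c = 0.635 m/s × 0.8325 d × 86400 s/d = 45670 m ≈ 45.7 km.

t_c ≈ 0.833 d; D_c ≈ 3.38 mg/L; min DO ≈ 5.52 mg/L; x_c ≈ 45.7 km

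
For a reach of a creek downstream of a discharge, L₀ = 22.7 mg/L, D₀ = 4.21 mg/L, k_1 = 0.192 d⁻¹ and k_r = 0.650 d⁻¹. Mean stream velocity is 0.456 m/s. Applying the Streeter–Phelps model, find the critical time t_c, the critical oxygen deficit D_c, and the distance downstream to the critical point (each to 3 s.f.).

t_c ≈ 1.39 d; D_c ≈ 5.14 mg/L; x_c ≈ 54.7 km

t_c = [1/(k_r−k_1)] ln[(k_r/k_1)(1 − D₀(k_r−k_1)/(k_1 L₀))]
= [1/(0.650−0.192)] ln[(0.650/0.192)(1 − 4.21×0.4580/(0.192×22.7))]
= (1/0.4580) ln[3.385 × 0.5576] = 2.183 × ln(1.888) = 2.183 × 0.6354 = 1.387 d.
L(t_c) = L₀ e^(−k_1 t_c) = 22.7 × 0.7662 = 17.39 mg/L, and at the critical point k_r D_c = k_1 L, so D_c = (0.192/0.650) × 17.39 = 5.137 mg/L.
x_c = v t_c = 0.456 m/s × 1.387 d × 86400 s/d = 54650 m ≈ 54.7 km.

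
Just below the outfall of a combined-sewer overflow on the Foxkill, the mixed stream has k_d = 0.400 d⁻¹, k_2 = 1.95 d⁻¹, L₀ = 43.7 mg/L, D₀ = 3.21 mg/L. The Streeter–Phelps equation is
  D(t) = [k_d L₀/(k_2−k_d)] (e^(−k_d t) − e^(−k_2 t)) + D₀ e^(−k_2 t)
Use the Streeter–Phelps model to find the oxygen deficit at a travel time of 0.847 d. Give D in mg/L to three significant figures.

D ≈ 6.49 mg/L

k_d L₀/(k_2−k_d) = 0.400×43.7/(1.95−0.400) = 17.48/1.550 = 11.28 mg/L.
e^(−k_d t) = e^(−0.400×0.8470) = 0.7126; e^(−k_2 t) = e^(−1.95×0.8470) = 0.1917.
D = 11.28 × (0.7126 − 0.1917) + 3.21 × 0.1917 = 5.874 + 0.6155 = 6.490 mg/L.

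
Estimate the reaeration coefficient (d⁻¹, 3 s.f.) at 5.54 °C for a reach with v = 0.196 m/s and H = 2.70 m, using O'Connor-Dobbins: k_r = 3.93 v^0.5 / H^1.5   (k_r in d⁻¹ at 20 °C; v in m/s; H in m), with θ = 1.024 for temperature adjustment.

k_r(20) = 3.93 × 0.196^0.5 / 2.70^1.5 = 3.93 × 0.4427 / 4.437 = 0.3922 d⁻¹.
k_r(5.54) = 0.3922 × 1.024^(5.54−20) = 0.3922 × 0.7097 = 0.2783 d⁻¹.

k_r ≈ 0.278 d⁻¹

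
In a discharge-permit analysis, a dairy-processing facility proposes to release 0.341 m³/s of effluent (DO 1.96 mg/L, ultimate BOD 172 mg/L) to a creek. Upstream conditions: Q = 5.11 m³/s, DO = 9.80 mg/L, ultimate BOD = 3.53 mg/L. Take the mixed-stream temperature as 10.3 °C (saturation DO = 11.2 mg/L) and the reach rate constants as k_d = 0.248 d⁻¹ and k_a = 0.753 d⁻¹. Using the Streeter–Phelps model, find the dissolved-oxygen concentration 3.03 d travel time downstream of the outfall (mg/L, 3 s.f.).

Mixed DO = (5.11×9.80 + 0.341×1.96)/(5.11+0.341) = 50.75/5.451 = 9.310 mg/L.
Mixed L₀ = (5.11×3.53 + 0.341×172)/(5.451) = 76.69/5.451 = 14.07 mg/L.
Initial deficit D₀ = C_s − DO₀ = 11.2 − 9.310 = 1.890 mg/L.
D(3.03) = [0.248×14.07/(0.753−0.248)](e^(−0.248×3.03) − e^(−0.753×3.03)) + 1.890 e^(−0.753×3.03)
= 6.909 × (0.4717 − 0.1021) + 1.890 × 0.1021 = 2.746 mg/L.
DO = 11.2 − 2.746 = 8.454 mg/L.

DO ≈ 8.45 mg/L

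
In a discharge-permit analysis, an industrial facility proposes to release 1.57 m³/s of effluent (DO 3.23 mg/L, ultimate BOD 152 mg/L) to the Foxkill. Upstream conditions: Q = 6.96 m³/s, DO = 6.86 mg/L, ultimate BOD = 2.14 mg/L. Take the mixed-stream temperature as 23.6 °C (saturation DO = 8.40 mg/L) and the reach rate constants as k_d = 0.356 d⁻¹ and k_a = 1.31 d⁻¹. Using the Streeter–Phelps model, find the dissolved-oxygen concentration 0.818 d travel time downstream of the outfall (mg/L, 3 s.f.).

Mixed DO = (6.96×6.86 + 1.57×3.23)/(6.96+1.57) = 52.82/8.530 = 6.192 mg/L.
Mixed L₀ = (6.96×2.14 + 1.57×152)/(8.530) = 253.5/8.530 = 29.72 mg/L.
Initial deficit D₀ = C_s − DO₀ = 8.40 − 6.192 = 2.208 mg/L.
D(0.818) = [0.356×29.72/(1.31−0.356)](e^(−0.356×0.818) − e^(−1.31×0.818)) + 2.208 e^(−1.31×0.818)
= 11.09 × (0.7474 − 0.3425) + 2.208 × 0.3425 = 5.247 mg/L.
DO = 8.40 − 5.247 = 3.153 mg/L.

DO ≈ 3.15 mg/L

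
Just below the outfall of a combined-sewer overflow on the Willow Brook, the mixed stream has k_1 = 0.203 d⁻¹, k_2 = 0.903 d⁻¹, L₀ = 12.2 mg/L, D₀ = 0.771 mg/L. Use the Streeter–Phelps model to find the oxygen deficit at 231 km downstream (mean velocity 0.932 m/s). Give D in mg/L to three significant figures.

D ≈ 1.77 mg/L

Travel time t = x/v = 231 km / (0.932 m/s) = 231000 m / 0.932 m/s = 247900 s = 2.869 d.
k_1 L₀/(k_2−k_1) = 0.203×12.2/(0.903−0.203) = 2.477/0.7000 = 3.538 mg/L.
e^(−k_1 t) = e^(−0.203×2.869) = 0.5586; e^(−k_2 t) = e^(−0.903×2.869) = 0.07499.
D = 3.538 × (0.5586 − 0.07499) + 0.771 × 0.07499 = 1.711 + 0.05782 = 1.769 mg/L.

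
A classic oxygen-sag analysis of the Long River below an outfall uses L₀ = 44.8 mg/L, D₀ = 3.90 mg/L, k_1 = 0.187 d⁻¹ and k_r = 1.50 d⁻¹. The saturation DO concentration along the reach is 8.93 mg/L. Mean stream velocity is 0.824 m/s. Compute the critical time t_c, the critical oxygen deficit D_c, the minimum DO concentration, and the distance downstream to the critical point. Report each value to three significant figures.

t_c = [1/(k_r−k_1)] ln[(k_r/k_1)(1 − D₀(k_r−k_1)/(k_1 L₀))]
= [1/(1.50−0.187)] ln[(1.50/0.187)(1 − 3.90×1.313/(0.187×44.8))]
= (1/1.313) ln[8.021 × 0.3888] = 0.7616 × ln(3.118) = 0.7616 × 1.137 = 0.8662 d.
L(t_c) = L₀ e^(−k_1 t_c) = 44.8 × 0.8505 = 38.10 mg/L, and at the critical point k_r D_c = k_1 L, so D_c = (0.187/1.50) × 38.10 = 4.750 mg/L.
Minimum DO = C_s − D_c = 8.93 − 4.750 = 4.180 mg/L.
x_c = v t_c = 0.824 m/s × 0.8662 d × 86400 s/d = 61670 m ≈ 61.7 km.

t_c ≈ 0.866 d; D_c ≈ 4.75 mg/L; min DO ≈ 4.18 mg/L; x_c ≈ 61.7 km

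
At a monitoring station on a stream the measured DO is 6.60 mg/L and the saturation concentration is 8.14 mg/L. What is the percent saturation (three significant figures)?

81.1 % saturation

% saturation = C/C_s × 100 = 6.60/8.14 × 100 = 81.1 %.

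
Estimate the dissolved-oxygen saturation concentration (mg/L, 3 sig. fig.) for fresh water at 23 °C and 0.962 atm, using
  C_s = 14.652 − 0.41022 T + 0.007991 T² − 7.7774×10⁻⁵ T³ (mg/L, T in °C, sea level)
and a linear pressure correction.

C_s ≈ 8.17 mg/L

At sea level: C_s = 14.652 − 0.41022×23 + 0.007991×23² − 7.7774×10⁻⁵×23³ = 8.498 mg/L.
Pressure correction: C_s' = 8.498 × 0.962 = 8.175 mg/L.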